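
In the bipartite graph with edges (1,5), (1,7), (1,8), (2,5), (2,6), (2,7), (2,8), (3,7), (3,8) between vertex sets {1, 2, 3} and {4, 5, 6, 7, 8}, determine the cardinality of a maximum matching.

Step 1: List the neighbors of each left vertex:
  1: 5, 7, 8
  2: 5, 6, 7, 8
  3: 7, 8

Step 2: Greedily match left vertices, then look for augmenting paths:
  Match 1 -- 5
  Match 2 -- 6
  Match 3 -- 7
  No augmenting path remains.

Step 3: Verify this is maximum:
  Matching size 3 = min(|L|, |R|) = min(3, 5), which is an upper bound, so this matching is maximum.

Maximum matching: {(1,5), (2,6), (3,7)}
Size: 3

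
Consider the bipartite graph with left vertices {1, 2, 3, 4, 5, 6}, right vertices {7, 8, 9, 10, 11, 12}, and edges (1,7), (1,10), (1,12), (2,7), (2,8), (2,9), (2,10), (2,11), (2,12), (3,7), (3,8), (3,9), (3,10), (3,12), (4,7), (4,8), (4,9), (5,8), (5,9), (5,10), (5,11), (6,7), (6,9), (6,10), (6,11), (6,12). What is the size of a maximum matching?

Step 1: List the neighbors of each left vertex:
  1: 7, 10, 12
  2: 7, 8, 9, 10, 11, 12
  3: 7, 8, 9, 10, 12
  4: 7, 8, 9
  5: 8, 9, 10, 11
  6: 7, 9, 10, 11, 12

Step 2: Greedily match left vertices, then look for augmenting paths:
  Match 1 -- 12
  Match 2 -- 8
  Match 3 -- 9
  Match 4 -- 7
  Match 5 -- 10
  Match 6 -- 11
  No augmenting path remains.

Step 3: Verify this is maximum:
  Matching size 6 = min(|L|, |R|) = min(6, 6), which is an upper bound, so this matching is maximum.

Maximum matching: {(1,12), (2,8), (3,9), (4,7), (5,10), (6,11)}
Size: 6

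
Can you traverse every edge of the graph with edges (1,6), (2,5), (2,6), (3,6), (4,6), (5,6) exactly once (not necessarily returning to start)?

Step 1: Find the degree of each vertex:
  deg(1) = 1
  deg(2) = 2
  deg(3) = 1
  deg(4) = 1
  deg(5) = 2
  deg(6) = 5

Step 2: Count vertices with odd degree:
  Odd-degree vertices: 1, 3, 4, 6 (4 total)

Step 3: Apply Euler's theorem:
  - Eulerian circuit exists iff graph is connected and all vertices have even degree
  - Eulerian path exists iff graph is connected and has 0 or 2 odd-degree vertices

Graph has 4 odd-degree vertices (need 0 or 2).
Neither Eulerian path nor Eulerian circuit exists.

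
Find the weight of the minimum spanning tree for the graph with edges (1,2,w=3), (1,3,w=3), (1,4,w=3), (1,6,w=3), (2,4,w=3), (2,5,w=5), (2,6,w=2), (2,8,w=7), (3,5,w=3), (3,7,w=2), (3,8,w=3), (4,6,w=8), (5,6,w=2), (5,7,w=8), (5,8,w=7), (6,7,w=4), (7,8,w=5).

Apply Kruskal's algorithm (sort edges by weight, add if no cycle):

Sorted edges by weight:
  (2,6) w=2
  (3,7) w=2
  (5,6) w=2
  (1,2) w=3
  (1,3) w=3
  (1,4) w=3
  (1,6) w=3
  (2,4) w=3
  (3,5) w=3
  (3,8) w=3
  (6,7) w=4
  (2,5) w=5
  (7,8) w=5
  (2,8) w=7
  (5,8) w=7
  (4,6) w=8
  (5,7) w=8

Add edge (2,6) w=2 -- no cycle. Running total: 2
Add edge (3,7) w=2 -- no cycle. Running total: 4
Add edge (5,6) w=2 -- no cycle. Running total: 6
Add edge (1,2) w=3 -- no cycle. Running total: 9
Add edge (1,3) w=3 -- no cycle. Running total: 12
Add edge (1,4) w=3 -- no cycle. Running total: 15
Skip edge (1,6) w=3 -- would create cycle
Skip edge (2,4) w=3 -- would create cycle
Skip edge (3,5) w=3 -- would create cycle
Add edge (3,8) w=3 -- no cycle. Running total: 18

MST edges: (2,6,w=2), (3,7,w=2), (5,6,w=2), (1,2,w=3), (1,3,w=3), (1,4,w=3), (3,8,w=3)
Total MST weight: 2 + 2 + 2 + 3 + 3 + 3 + 3 = 18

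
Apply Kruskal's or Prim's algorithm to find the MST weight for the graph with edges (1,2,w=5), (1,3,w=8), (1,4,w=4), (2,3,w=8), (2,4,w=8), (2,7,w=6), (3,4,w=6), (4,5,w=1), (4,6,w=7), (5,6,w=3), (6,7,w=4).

Apply Kruskal's algorithm (sort edges by weight, add if no cycle):

Sorted edges by weight:
  (4,5) w=1
  (5,6) w=3
  (1,4) w=4
  (6,7) w=4
  (1,2) w=5
  (2,7) w=6
  (3,4) w=6
  (4,6) w=7
  (1,3) w=8
  (2,4) w=8
  (2,3) w=8

Add edge (4,5) w=1 -- no cycle. Running total: 1
Add edge (5,6) w=3 -- no cycle. Running total: 4
Add edge (1,4) w=4 -- no cycle. Running total: 8
Add edge (6,7) w=4 -- no cycle. Running total: 12
Add edge (1,2) w=5 -- no cycle. Running total: 17
Skip edge (2,7) w=6 -- would create cycle
Add edge (3,4) w=6 -- no cycle. Running total: 23

MST edges: (4,5,w=1), (5,6,w=3), (1,4,w=4), (6,7,w=4), (1,2,w=5), (3,4,w=6)
Total MST weight: 1 + 3 + 4 + 4 + 5 + 6 = 23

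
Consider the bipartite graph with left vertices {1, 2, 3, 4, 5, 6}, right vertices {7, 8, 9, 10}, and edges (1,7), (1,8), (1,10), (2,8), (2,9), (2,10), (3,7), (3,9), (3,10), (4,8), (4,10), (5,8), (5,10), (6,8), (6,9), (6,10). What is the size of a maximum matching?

Step 1: List the neighbors of each left vertex:
  1: 7, 8, 10
  2: 8, 9, 10
  3: 7, 9, 10
  4: 8, 10
  5: 8, 10
  6: 8, 9, 10

Step 2: Greedily match left vertices, then look for augmenting paths:
  Match 1 -- 7
  Match 2 -- 8
  Match 3 -- 9
  Match 4 -- 10
  No augmenting path remains.

Step 3: Verify this is maximum:
  Matching size 4 = min(|L|, |R|) = min(6, 4), which is an upper bound, so this matching is maximum.

Maximum matching: {(1,7), (2,8), (3,9), (4,10)}
Size: 4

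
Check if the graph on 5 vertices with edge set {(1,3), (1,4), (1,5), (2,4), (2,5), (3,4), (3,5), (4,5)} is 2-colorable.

Step 1: Attempt 2-coloring using BFS:
  Start at vertex 1, assign color 0
  Color vertex 3 with color 1 (neighbor of 1)
  Color vertex 4 with color 1 (neighbor of 1)
  Color vertex 5 with color 1 (neighbor of 1)

Step 2: Conflict found! Vertices 3 and 4 are adjacent but have the same color.
This means the graph contains an odd cycle.

The graph is NOT bipartite.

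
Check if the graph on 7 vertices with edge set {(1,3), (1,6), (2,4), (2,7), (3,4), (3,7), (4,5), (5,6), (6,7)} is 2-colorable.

Step 1: Attempt 2-coloring using BFS:
  Start at vertex 1, assign color 0
  Color vertex 3 with color 1 (neighbor of 1)
  Color vertex 6 with color 1 (neighbor of 1)
  Color vertex 4 with color 0 (neighbor of 3)
  Color vertex 7 with color 0 (neighbor of 3)
  Color vertex 5 with color 0 (neighbor of 6)
  Color vertex 2 with color 1 (neighbor of 4)

Step 2: Conflict found! Vertices 4 and 5 are adjacent but have the same color.
This means the graph contains an odd cycle.

The graph is NOT bipartite.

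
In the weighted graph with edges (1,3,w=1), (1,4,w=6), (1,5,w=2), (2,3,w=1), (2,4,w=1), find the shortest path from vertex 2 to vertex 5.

Step 1: Build adjacency list with weights:
  1: 3(w=1), 4(w=6), 5(w=2)
  2: 3(w=1), 4(w=1)
  3: 1(w=1), 2(w=1)
  4: 1(w=6), 2(w=1)
  5: 1(w=2)

Step 2: Apply Dijkstra's algorithm from vertex 2:
  Visit vertex 2 (distance=0)
    Update dist[3] = 1
    Update dist[4] = 1
  Visit vertex 3 (distance=1)
    Update dist[1] = 2
  Visit vertex 4 (distance=1)
  Visit vertex 1 (distance=2)
    Update dist[5] = 4
  Visit vertex 5 (distance=4)

Step 3: Shortest path: 2 -> 3 -> 1 -> 5
Total weight: 1 + 1 + 2 = 4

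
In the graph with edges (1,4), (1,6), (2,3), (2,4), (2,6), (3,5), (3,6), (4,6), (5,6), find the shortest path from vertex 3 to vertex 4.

Step 1: Build adjacency list:
  1: 4, 6
  2: 3, 4, 6
  3: 2, 5, 6
  4: 1, 2, 6
  5: 3, 6
  6: 1, 2, 3, 4, 5

Step 2: BFS from vertex 3 to find shortest path to 4:
  vertex 2 reached at distance 1
  vertex 5 reached at distance 1
  vertex 6 reached at distance 1
  vertex 4 reached at distance 2

Step 3: Shortest path: 3 -> 6 -> 4
Path length: 2 edges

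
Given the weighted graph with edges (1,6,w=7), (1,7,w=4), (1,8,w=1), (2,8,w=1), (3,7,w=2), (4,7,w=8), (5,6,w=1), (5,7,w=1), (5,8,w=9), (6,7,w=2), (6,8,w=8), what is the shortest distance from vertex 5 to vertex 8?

Step 1: Build adjacency list with weights:
  1: 6(w=7), 7(w=4), 8(w=1)
  2: 8(w=1)
  3: 7(w=2)
  4: 7(w=8)
  5: 6(w=1), 7(w=1), 8(w=9)
  6: 1(w=7), 5(w=1), 7(w=2), 8(w=8)
  7: 1(w=4), 3(w=2), 4(w=8), 5(w=1), 6(w=2)
  8: 1(w=1), 2(w=1), 5(w=9), 6(w=8)

Step 2: Apply Dijkstra's algorithm from vertex 5:
  Visit vertex 5 (distance=0)
    Update dist[6] = 1
    Update dist[7] = 1
    Update dist[8] = 9
  Visit vertex 6 (distance=1)
    Update dist[1] = 8
  Visit vertex 7 (distance=1)
    Update dist[1] = 5
    Update dist[3] = 3
    Update dist[4] = 9
  Visit vertex 3 (distance=3)
  Visit vertex 1 (distance=5)
    Update dist[8] = 6
  Visit vertex 8 (distance=6)
    Update dist[2] = 7

Step 3: Shortest path: 5 -> 7 -> 1 -> 8
Total weight: 1 + 4 + 1 = 6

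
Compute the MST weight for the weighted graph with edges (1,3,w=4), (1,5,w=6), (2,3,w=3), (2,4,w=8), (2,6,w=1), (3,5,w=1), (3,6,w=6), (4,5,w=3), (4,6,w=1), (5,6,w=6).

Apply Kruskal's algorithm (sort edges by weight, add if no cycle):

Sorted edges by weight:
  (2,6) w=1
  (3,5) w=1
  (4,6) w=1
  (2,3) w=3
  (4,5) w=3
  (1,3) w=4
  (1,5) w=6
  (3,6) w=6
  (5,6) w=6
  (2,4) w=8

Add edge (2,6) w=1 -- no cycle. Running total: 1
Add edge (3,5) w=1 -- no cycle. Running total: 2
Add edge (4,6) w=1 -- no cycle. Running total: 3
Add edge (2,3) w=3 -- no cycle. Running total: 6
Skip edge (4,5) w=3 -- would create cycle
Add edge (1,3) w=4 -- no cycle. Running total: 10

MST edges: (2,6,w=1), (3,5,w=1), (4,6,w=1), (2,3,w=3), (1,3,w=4)
Total MST weight: 1 + 1 + 1 + 3 + 4 = 10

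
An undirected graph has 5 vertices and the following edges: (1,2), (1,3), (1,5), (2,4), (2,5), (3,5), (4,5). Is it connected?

Step 1: Build adjacency list from edges:
  1: 2, 3, 5
  2: 1, 4, 5
  3: 1, 5
  4: 2, 5
  5: 1, 2, 3, 4

Step 2: Run BFS/DFS from vertex 1:
  Visited: {1, 2, 3, 5, 4}
  Reached 5 of 5 vertices

Step 3: All 5 vertices reached from vertex 1, so the graph is connected.
Answer: Yes, the graph is connected.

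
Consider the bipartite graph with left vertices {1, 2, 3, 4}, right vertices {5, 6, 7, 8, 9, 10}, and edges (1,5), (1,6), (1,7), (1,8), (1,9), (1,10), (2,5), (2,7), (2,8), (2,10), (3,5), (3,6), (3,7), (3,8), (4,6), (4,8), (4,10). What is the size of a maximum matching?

Step 1: List the neighbors of each left vertex:
  1: 5, 6, 7, 8, 9, 10
  2: 5, 7, 8, 10
  3: 5, 6, 7, 8
  4: 6, 8, 10

Step 2: Greedily match left vertices, then look for augmenting paths:
  Match 1 -- 5
  Match 2 -- 7
  Match 3 -- 6
  Match 4 -- 8
  No augmenting path remains.

Step 3: Verify this is maximum:
  Matching size 4 = min(|L|, |R|) = min(4, 6), which is an upper bound, so this matching is maximum.

Maximum matching: {(1,5), (2,7), (3,6), (4,8)}
Size: 4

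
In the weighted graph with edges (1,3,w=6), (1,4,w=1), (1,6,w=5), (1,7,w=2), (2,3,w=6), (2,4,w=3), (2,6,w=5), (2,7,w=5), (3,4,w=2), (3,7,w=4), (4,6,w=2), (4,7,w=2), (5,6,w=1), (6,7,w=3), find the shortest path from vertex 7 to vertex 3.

Step 1: Build adjacency list with weights:
  1: 3(w=6), 4(w=1), 6(w=5), 7(w=2)
  2: 3(w=6), 4(w=3), 6(w=5), 7(w=5)
  3: 1(w=6), 2(w=6), 4(w=2), 7(w=4)
  4: 1(w=1), 2(w=3), 3(w=2), 6(w=2), 7(w=2)
  5: 6(w=1)
  6: 1(w=5), 2(w=5), 4(w=2), 5(w=1), 7(w=3)
  7: 1(w=2), 2(w=5), 3(w=4), 4(w=2), 6(w=3)

Step 2: Apply Dijkstra's algorithm from vertex 7:
  Visit vertex 7 (distance=0)
    Update dist[1] = 2
    Update dist[2] = 5
    Update dist[3] = 4
    Update dist[4] = 2
    Update dist[6] = 3
  Visit vertex 1 (distance=2)
  Visit vertex 4 (distance=2)
  Visit vertex 6 (distance=3)
    Update dist[5] = 4
  Visit vertex 3 (distance=4)

Step 3: Shortest path: 7 -> 3
Total weight: 4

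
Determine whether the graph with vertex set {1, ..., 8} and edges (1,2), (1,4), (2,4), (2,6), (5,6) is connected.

Step 1: Build adjacency list from edges:
  1: 2, 4
  2: 1, 4, 6
  3: (none)
  4: 1, 2
  5: 6
  6: 2, 5
  7: (none)
  8: (none)

Step 2: Run BFS/DFS from vertex 1:
  Visited: {1, 2, 4, 6, 5}
  Reached 5 of 8 vertices

Step 3: Only 5 of 8 vertices reached. Graph is disconnected.
Connected components: {1, 2, 4, 5, 6}, {3}, {7}, {8}
Answer: No, the graph is not connected (4 components).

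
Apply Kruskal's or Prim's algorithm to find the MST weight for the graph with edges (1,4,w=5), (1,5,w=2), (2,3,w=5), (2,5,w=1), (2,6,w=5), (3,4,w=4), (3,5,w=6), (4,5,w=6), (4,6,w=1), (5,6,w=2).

Apply Kruskal's algorithm (sort edges by weight, add if no cycle):

Sorted edges by weight:
  (2,5) w=1
  (4,6) w=1
  (1,5) w=2
  (5,6) w=2
  (3,4) w=4
  (1,4) w=5
  (2,3) w=5
  (2,6) w=5
  (3,5) w=6
  (4,5) w=6

Add edge (2,5) w=1 -- no cycle. Running total: 1
Add edge (4,6) w=1 -- no cycle. Running total: 2
Add edge (1,5) w=2 -- no cycle. Running total: 4
Add edge (5,6) w=2 -- no cycle. Running total: 6
Add edge (3,4) w=4 -- no cycle. Running total: 10

MST edges: (2,5,w=1), (4,6,w=1), (1,5,w=2), (5,6,w=2), (3,4,w=4)
Total MST weight: 1 + 1 + 2 + 2 + 4 = 10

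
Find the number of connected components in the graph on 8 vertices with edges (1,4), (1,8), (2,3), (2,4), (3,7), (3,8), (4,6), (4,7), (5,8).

Step 1: Build adjacency list from edges:
  1: 4, 8
  2: 3, 4
  3: 2, 7, 8
  4: 1, 2, 6, 7
  5: 8
  6: 4
  7: 3, 4
  8: 1, 3, 5

Step 2: Run BFS/DFS from vertex 1:
  Visited: {1, 4, 8, 2, 6, 7, 3, 5}
  Reached 8 of 8 vertices

Step 3: All 8 vertices reached from vertex 1, so the graph is connected.
Number of connected components: 1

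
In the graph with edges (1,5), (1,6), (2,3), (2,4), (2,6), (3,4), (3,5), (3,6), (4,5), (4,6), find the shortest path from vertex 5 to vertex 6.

Step 1: Build adjacency list:
  1: 5, 6
  2: 3, 4, 6
  3: 2, 4, 5, 6
  4: 2, 3, 5, 6
  5: 1, 3, 4
  6: 1, 2, 3, 4

Step 2: BFS from vertex 5 to find shortest path to 6:
  vertex 1 reached at distance 1
  vertex 3 reached at distance 1
  vertex 4 reached at distance 1
  vertex 6 reached at distance 2

Step 3: Shortest path: 5 -> 4 -> 6
Path length: 2 edges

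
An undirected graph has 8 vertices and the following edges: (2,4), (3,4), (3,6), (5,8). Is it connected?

Step 1: Build adjacency list from edges:
  1: (none)
  2: 4
  3: 4, 6
  4: 2, 3
  5: 8
  6: 3
  7: (none)
  8: 5

Step 2: Run BFS/DFS from vertex 1:
  Visited: {1}
  Reached 1 of 8 vertices

Step 3: Only 1 of 8 vertices reached. Graph is disconnected.
Connected components: {1}, {2, 3, 4, 6}, {5, 8}, {7}
Answer: No, the graph is not connected (4 components).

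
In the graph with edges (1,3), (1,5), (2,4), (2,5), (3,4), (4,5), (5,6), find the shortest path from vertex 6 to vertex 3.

Step 1: Build adjacency list:
  1: 3, 5
  2: 4, 5
  3: 1, 4
  4: 2, 3, 5
  5: 1, 2, 4, 6
  6: 5

Step 2: BFS from vertex 6 to find shortest path to 3:
  vertex 5 reached at distance 1
  vertex 1 reached at distance 2
  vertex 2 reached at distance 2
  vertex 4 reached at distance 2
  vertex 3 reached at distance 3

Step 3: Shortest path: 6 -> 5 -> 4 -> 3
Path length: 3 edges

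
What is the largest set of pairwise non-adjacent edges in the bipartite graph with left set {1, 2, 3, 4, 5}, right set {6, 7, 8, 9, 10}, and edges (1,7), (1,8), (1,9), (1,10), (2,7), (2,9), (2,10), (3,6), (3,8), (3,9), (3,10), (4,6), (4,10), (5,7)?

Step 1: List the neighbors of each left vertex:
  1: 7, 8, 9, 10
  2: 7, 9, 10
  3: 6, 8, 9, 10
  4: 6, 10
  5: 7

Step 2: Greedily match left vertices, then look for augmenting paths:
  Match 1 -- 8
  Match 2 -- 9
  Match 3 -- 6
  Match 4 -- 10
  Match 5 -- 7
  No augmenting path remains.

Step 3: Verify this is maximum:
  Matching size 5 = min(|L|, |R|) = min(5, 5), which is an upper bound, so this matching is maximum.

Maximum matching: {(1,8), (2,9), (3,6), (4,10), (5,7)}
Size: 5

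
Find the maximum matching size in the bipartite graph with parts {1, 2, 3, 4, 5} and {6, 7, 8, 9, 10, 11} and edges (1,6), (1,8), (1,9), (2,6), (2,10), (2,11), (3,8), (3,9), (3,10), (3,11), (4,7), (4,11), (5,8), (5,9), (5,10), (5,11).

Step 1: List the neighbors of each left vertex:
  1: 6, 8, 9
  2: 6, 10, 11
  3: 8, 9, 10, 11
  4: 7, 11
  5: 8, 9, 10, 11

Step 2: Greedily match left vertices, then look for augmenting paths:
  Match 1 -- 6
  Match 2 -- 10
  Match 3 -- 8
  Match 4 -- 7
  Match 5 -- 9
  No augmenting path remains.

Step 3: Verify this is maximum:
  Matching size 5 = min(|L|, |R|) = min(5, 6), which is an upper bound, so this matching is maximum.

Maximum matching: {(1,6), (2,10), (3,8), (4,7), (5,9)}
Size: 5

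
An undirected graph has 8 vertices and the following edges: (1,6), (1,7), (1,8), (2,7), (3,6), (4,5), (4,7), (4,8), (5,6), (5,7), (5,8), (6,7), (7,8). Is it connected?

Step 1: Build adjacency list from edges:
  1: 6, 7, 8
  2: 7
  3: 6
  4: 5, 7, 8
  5: 4, 6, 7, 8
  6: 1, 3, 5, 7
  7: 1, 2, 4, 5, 6, 8
  8: 1, 4, 5, 7

Step 2: Run BFS/DFS from vertex 1:
  Visited: {1, 6, 7, 8, 3, 5, 2, 4}
  Reached 8 of 8 vertices

Step 3: All 8 vertices reached from vertex 1, so the graph is connected.
Answer: Yes, the graph is connected.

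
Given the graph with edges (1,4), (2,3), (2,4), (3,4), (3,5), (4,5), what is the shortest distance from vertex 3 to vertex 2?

Step 1: Build adjacency list:
  1: 4
  2: 3, 4
  3: 2, 4, 5
  4: 1, 2, 3, 5
  5: 3, 4

Step 2: BFS from vertex 3 to find shortest path to 2:
  vertex 2 reached at distance 1

Step 3: Shortest path: 3 -> 2
Path length: 1 edge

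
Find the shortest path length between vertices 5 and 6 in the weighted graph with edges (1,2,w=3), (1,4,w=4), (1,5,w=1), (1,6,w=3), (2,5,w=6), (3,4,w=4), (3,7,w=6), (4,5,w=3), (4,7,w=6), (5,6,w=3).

Step 1: Build adjacency list with weights:
  1: 2(w=3), 4(w=4), 5(w=1), 6(w=3)
  2: 1(w=3), 5(w=6)
  3: 4(w=4), 7(w=6)
  4: 1(w=4), 3(w=4), 5(w=3), 7(w=6)
  5: 1(w=1), 2(w=6), 4(w=3), 6(w=3)
  6: 1(w=3), 5(w=3)
  7: 3(w=6), 4(w=6)

Step 2: Apply Dijkstra's algorithm from vertex 5:
  Visit vertex 5 (distance=0)
    Update dist[1] = 1
    Update dist[2] = 6
    Update dist[4] = 3
    Update dist[6] = 3
  Visit vertex 1 (distance=1)
    Update dist[2] = 4
  Visit vertex 4 (distance=3)
    Update dist[3] = 7
    Update dist[7] = 9
  Visit vertex 6 (distance=3)

Step 3: Shortest path: 5 -> 6
Total weight: 3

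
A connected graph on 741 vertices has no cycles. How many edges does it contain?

A tree on n vertices always has exactly n - 1 edges.
For n = 741: edges = 741 - 1 = 740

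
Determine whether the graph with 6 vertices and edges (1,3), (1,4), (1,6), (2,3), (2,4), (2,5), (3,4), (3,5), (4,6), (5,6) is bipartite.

Step 1: Attempt 2-coloring using BFS:
  Start at vertex 1, assign color 0
  Color vertex 3 with color 1 (neighbor of 1)
  Color vertex 4 with color 1 (neighbor of 1)
  Color vertex 6 with color 1 (neighbor of 1)
  Color vertex 2 with color 0 (neighbor of 3)

Step 2: Conflict found! Vertices 3 and 4 are adjacent but have the same color.
This means the graph contains an odd cycle.

The graph is NOT bipartite.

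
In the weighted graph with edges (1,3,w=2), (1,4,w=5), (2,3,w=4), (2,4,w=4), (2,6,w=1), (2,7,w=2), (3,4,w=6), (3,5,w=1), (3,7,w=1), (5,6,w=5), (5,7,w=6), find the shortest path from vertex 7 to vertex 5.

Step 1: Build adjacency list with weights:
  1: 3(w=2), 4(w=5)
  2: 3(w=4), 4(w=4), 6(w=1), 7(w=2)
  3: 1(w=2), 2(w=4), 4(w=6), 5(w=1), 7(w=1)
  4: 1(w=5), 2(w=4), 3(w=6)
  5: 3(w=1), 6(w=5), 7(w=6)
  6: 2(w=1), 5(w=5)
  7: 2(w=2), 3(w=1), 5(w=6)

Step 2: Apply Dijkstra's algorithm from vertex 7:
  Visit vertex 7 (distance=0)
    Update dist[2] = 2
    Update dist[3] = 1
    Update dist[5] = 6
  Visit vertex 3 (distance=1)
    Update dist[1] = 3
    Update dist[4] = 7
    Update dist[5] = 2
  Visit vertex 2 (distance=2)
    Update dist[4] = 6
    Update dist[6] = 3
  Visit vertex 5 (distance=2)

Step 3: Shortest path: 7 -> 3 -> 5
Total weight: 1 + 1 = 2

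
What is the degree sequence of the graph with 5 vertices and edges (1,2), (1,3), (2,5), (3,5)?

Step 1: Count edges incident to each vertex:
  deg(1) = 2 (neighbors: 2, 3)
  deg(2) = 2 (neighbors: 1, 5)
  deg(3) = 2 (neighbors: 1, 5)
  deg(4) = 0 (neighbors: none)
  deg(5) = 2 (neighbors: 2, 3)

Step 2: Sort degrees in non-increasing order:
  Degrees: [2, 2, 2, 0, 2] -> sorted: [2, 2, 2, 2, 0]

Degree sequence: [2, 2, 2, 2, 0]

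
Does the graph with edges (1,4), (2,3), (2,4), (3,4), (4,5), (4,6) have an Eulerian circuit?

Step 1: Find the degree of each vertex:
  deg(1) = 1
  deg(2) = 2
  deg(3) = 2
  deg(4) = 5
  deg(5) = 1
  deg(6) = 1

Step 2: Count vertices with odd degree:
  Odd-degree vertices: 1, 4, 5, 6 (4 total)

Step 3: Apply Euler's theorem:
  - Eulerian circuit exists iff graph is connected and all vertices have even degree
  - Eulerian path exists iff graph is connected and has 0 or 2 odd-degree vertices

Graph has 4 odd-degree vertices (need 0 or 2).
Neither Eulerian path nor Eulerian circuit exists.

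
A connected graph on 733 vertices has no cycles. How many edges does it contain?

A tree on n vertices always has exactly n - 1 edges.
For n = 733: edges = 733 - 1 = 732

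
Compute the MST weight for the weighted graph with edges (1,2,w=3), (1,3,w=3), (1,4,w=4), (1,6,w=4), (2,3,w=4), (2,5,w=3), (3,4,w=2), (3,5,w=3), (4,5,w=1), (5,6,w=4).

Apply Kruskal's algorithm (sort edges by weight, add if no cycle):

Sorted edges by weight:
  (4,5) w=1
  (3,4) w=2
  (1,3) w=3
  (1,2) w=3
  (2,5) w=3
  (3,5) w=3
  (1,4) w=4
  (1,6) w=4
  (2,3) w=4
  (5,6) w=4

Add edge (4,5) w=1 -- no cycle. Running total: 1
Add edge (3,4) w=2 -- no cycle. Running total: 3
Add edge (1,3) w=3 -- no cycle. Running total: 6
Add edge (1,2) w=3 -- no cycle. Running total: 9
Skip edge (2,5) w=3 -- would create cycle
Skip edge (3,5) w=3 -- would create cycle
Skip edge (1,4) w=4 -- would create cycle
Add edge (1,6) w=4 -- no cycle. Running total: 13

MST edges: (4,5,w=1), (3,4,w=2), (1,3,w=3), (1,2,w=3), (1,6,w=4)
Total MST weight: 1 + 2 + 3 + 3 + 4 = 13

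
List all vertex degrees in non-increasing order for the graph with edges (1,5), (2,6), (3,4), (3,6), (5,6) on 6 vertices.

Step 1: Count edges incident to each vertex:
  deg(1) = 1 (neighbors: 5)
  deg(2) = 1 (neighbors: 6)
  deg(3) = 2 (neighbors: 4, 6)
  deg(4) = 1 (neighbors: 3)
  deg(5) = 2 (neighbors: 1, 6)
  deg(6) = 3 (neighbors: 2, 3, 5)

Step 2: Sort degrees in non-increasing order:
  Degrees: [1, 1, 2, 1, 2, 3] -> sorted: [3, 2, 2, 1, 1, 1]

Degree sequence: [3, 2, 2, 1, 1, 1]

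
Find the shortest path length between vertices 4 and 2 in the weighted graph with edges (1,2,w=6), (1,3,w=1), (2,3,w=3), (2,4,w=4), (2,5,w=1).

Step 1: Build adjacency list with weights:
  1: 2(w=6), 3(w=1)
  2: 1(w=6), 3(w=3), 4(w=4), 5(w=1)
  3: 1(w=1), 2(w=3)
  4: 2(w=4)
  5: 2(w=1)

Step 2: Apply Dijkstra's algorithm from vertex 4:
  Visit vertex 4 (distance=0)
    Update dist[2] = 4
  Visit vertex 2 (distance=4)
    Update dist[1] = 10
    Update dist[3] = 7
    Update dist[5] = 5

Step 3: Shortest path: 4 -> 2
Total weight: 4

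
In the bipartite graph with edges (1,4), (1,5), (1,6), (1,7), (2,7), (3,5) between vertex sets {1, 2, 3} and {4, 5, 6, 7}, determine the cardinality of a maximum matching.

Step 1: List the neighbors of each left vertex:
  1: 4, 5, 6, 7
  2: 7
  3: 5

Step 2: Greedily match left vertices, then look for augmenting paths:
  Match 1 -- 4
  Match 2 -- 7
  Match 3 -- 5
  No augmenting path remains.

Step 3: Verify this is maximum:
  Matching size 3 = min(|L|, |R|) = min(3, 4), which is an upper bound, so this matching is maximum.

Maximum matching: {(1,4), (2,7), (3,5)}
Size: 3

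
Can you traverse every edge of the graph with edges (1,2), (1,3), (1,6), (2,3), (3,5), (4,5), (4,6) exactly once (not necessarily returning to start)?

Step 1: Find the degree of each vertex:
  deg(1) = 3
  deg(2) = 2
  deg(3) = 3
  deg(4) = 2
  deg(5) = 2
  deg(6) = 2

Step 2: Count vertices with odd degree:
  Odd-degree vertices: 1, 3 (2 total)

Step 3: Apply Euler's theorem:
  - Eulerian circuit exists iff graph is connected and all vertices have even degree
  - Eulerian path exists iff graph is connected and has 0 or 2 odd-degree vertices

Graph is connected with exactly 2 odd-degree vertices (1, 3).
Eulerian path exists (starting and ending at the odd-degree vertices), but no Eulerian circuit.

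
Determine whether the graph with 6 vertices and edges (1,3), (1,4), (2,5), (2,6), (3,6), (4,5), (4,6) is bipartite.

Step 1: Attempt 2-coloring using BFS:
  Start at vertex 1, assign color 0
  Color vertex 3 with color 1 (neighbor of 1)
  Color vertex 4 with color 1 (neighbor of 1)
  Color vertex 6 with color 0 (neighbor of 3)
  Color vertex 5 with color 0 (neighbor of 4)
  Color vertex 2 with color 1 (neighbor of 6)

Step 2: 2-coloring succeeded. No conflicts found.
  Set A (color 0): {1, 5, 6}
  Set B (color 1): {2, 3, 4}

The graph is bipartite with partition {1, 5, 6}, {2, 3, 4}.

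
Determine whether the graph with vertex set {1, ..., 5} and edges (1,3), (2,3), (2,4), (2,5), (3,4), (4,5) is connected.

Step 1: Build adjacency list from edges:
  1: 3
  2: 3, 4, 5
  3: 1, 2, 4
  4: 2, 3, 5
  5: 2, 4

Step 2: Run BFS/DFS from vertex 1:
  Visited: {1, 3, 2, 4, 5}
  Reached 5 of 5 vertices

Step 3: All 5 vertices reached from vertex 1, so the graph is connected.
Answer: Yes, the graph is connected.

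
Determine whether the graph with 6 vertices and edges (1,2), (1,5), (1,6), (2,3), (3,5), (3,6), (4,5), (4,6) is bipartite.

Step 1: Attempt 2-coloring using BFS:
  Start at vertex 1, assign color 0
  Color vertex 2 with color 1 (neighbor of 1)
  Color vertex 5 with color 1 (neighbor of 1)
  Color vertex 6 with color 1 (neighbor of 1)
  Color vertex 3 with color 0 (neighbor of 2)
  Color vertex 4 with color 0 (neighbor of 5)

Step 2: 2-coloring succeeded. No conflicts found.
  Set A (color 0): {1, 3, 4}
  Set B (color 1): {2, 5, 6}

The graph is bipartite with partition {1, 3, 4}, {2, 5, 6}.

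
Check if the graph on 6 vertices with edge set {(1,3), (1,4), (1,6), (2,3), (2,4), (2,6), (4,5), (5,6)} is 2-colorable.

Step 1: Attempt 2-coloring using BFS:
  Start at vertex 1, assign color 0
  Color vertex 3 with color 1 (neighbor of 1)
  Color vertex 4 with color 1 (neighbor of 1)
  Color vertex 6 with color 1 (neighbor of 1)
  Color vertex 2 with color 0 (neighbor of 3)
  Color vertex 5 with color 0 (neighbor of 4)

Step 2: 2-coloring succeeded. No conflicts found.
  Set A (color 0): {1, 2, 5}
  Set B (color 1): {3, 4, 6}

The graph is bipartite with partition {1, 2, 5}, {3, 4, 6}.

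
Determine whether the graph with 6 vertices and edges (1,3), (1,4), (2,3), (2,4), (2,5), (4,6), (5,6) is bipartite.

Step 1: Attempt 2-coloring using BFS:
  Start at vertex 1, assign color 0
  Color vertex 3 with color 1 (neighbor of 1)
  Color vertex 4 with color 1 (neighbor of 1)
  Color vertex 2 with color 0 (neighbor of 3)
  Color vertex 6 with color 0 (neighbor of 4)
  Color vertex 5 with color 1 (neighbor of 2)

Step 2: 2-coloring succeeded. No conflicts found.
  Set A (color 0): {1, 2, 6}
  Set B (color 1): {3, 4, 5}

The graph is bipartite with partition {1, 2, 6}, {3, 4, 5}.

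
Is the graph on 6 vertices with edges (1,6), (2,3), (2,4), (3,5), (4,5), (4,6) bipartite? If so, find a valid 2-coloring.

Step 1: Attempt 2-coloring using BFS:
  Start at vertex 1, assign color 0
  Color vertex 6 with color 1 (neighbor of 1)
  Color vertex 4 with color 0 (neighbor of 6)
  Color vertex 2 with color 1 (neighbor of 4)
  Color vertex 5 with color 1 (neighbor of 4)
  Color vertex 3 with color 0 (neighbor of 2)

Step 2: 2-coloring succeeded. No conflicts found.
  Set A (color 0): {1, 3, 4}
  Set B (color 1): {2, 5, 6}

The graph is bipartite with partition {1, 3, 4}, {2, 5, 6}.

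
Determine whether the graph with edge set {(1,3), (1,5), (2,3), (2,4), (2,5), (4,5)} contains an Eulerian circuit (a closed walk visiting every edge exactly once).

Step 1: Find the degree of each vertex:
  deg(1) = 2
  deg(2) = 3
  deg(3) = 2
  deg(4) = 2
  deg(5) = 3

Step 2: Count vertices with odd degree:
  Odd-degree vertices: 2, 5 (2 total)

Step 3: Apply Euler's theorem:
  - Eulerian circuit exists iff graph is connected and all vertices have even degree
  - Eulerian path exists iff graph is connected and has 0 or 2 odd-degree vertices

Graph is connected with exactly 2 odd-degree vertices (2, 5).
Eulerian path exists (starting and ending at the odd-degree vertices), but no Eulerian circuit.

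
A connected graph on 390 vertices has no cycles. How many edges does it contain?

A tree on n vertices always has exactly n - 1 edges.
For n = 390: edges = 390 - 1 = 389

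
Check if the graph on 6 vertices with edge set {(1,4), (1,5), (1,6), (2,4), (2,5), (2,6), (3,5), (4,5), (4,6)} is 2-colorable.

Step 1: Attempt 2-coloring using BFS:
  Start at vertex 1, assign color 0
  Color vertex 4 with color 1 (neighbor of 1)
  Color vertex 5 with color 1 (neighbor of 1)
  Color vertex 6 with color 1 (neighbor of 1)
  Color vertex 2 with color 0 (neighbor of 4)

Step 2: Conflict found! Vertices 4 and 5 are adjacent but have the same color.
This means the graph contains an odd cycle.

The graph is NOT bipartite.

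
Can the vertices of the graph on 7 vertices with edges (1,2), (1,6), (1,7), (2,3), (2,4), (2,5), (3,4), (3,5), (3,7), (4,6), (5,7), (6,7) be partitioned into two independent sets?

Step 1: Attempt 2-coloring using BFS:
  Start at vertex 1, assign color 0
  Color vertex 2 with color 1 (neighbor of 1)
  Color vertex 6 with color 1 (neighbor of 1)
  Color vertex 7 with color 1 (neighbor of 1)
  Color vertex 3 with color 0 (neighbor of 2)
  Color vertex 4 with color 0 (neighbor of 2)
  Color vertex 5 with color 0 (neighbor of 2)

Step 2: Conflict found! Vertices 6 and 7 are adjacent but have the same color.
This means the graph contains an odd cycle.

The graph is NOT bipartite.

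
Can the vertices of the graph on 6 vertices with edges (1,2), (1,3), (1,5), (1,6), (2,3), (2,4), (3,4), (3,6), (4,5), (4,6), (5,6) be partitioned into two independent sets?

Step 1: Attempt 2-coloring using BFS:
  Start at vertex 1, assign color 0
  Color vertex 2 with color 1 (neighbor of 1)
  Color vertex 3 with color 1 (neighbor of 1)
  Color vertex 5 with color 1 (neighbor of 1)
  Color vertex 6 with color 1 (neighbor of 1)

Step 2: Conflict found! Vertices 2 and 3 are adjacent but have the same color.
This means the graph contains an odd cycle.

The graph is NOT bipartite.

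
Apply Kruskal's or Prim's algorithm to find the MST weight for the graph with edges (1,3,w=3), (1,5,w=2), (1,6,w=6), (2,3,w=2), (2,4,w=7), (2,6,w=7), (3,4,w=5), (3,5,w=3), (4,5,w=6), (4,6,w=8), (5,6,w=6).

Apply Kruskal's algorithm (sort edges by weight, add if no cycle):

Sorted edges by weight:
  (1,5) w=2
  (2,3) w=2
  (1,3) w=3
  (3,5) w=3
  (3,4) w=5
  (1,6) w=6
  (4,5) w=6
  (5,6) w=6
  (2,6) w=7
  (2,4) w=7
  (4,6) w=8

Add edge (1,5) w=2 -- no cycle. Running total: 2
Add edge (2,3) w=2 -- no cycle. Running total: 4
Add edge (1,3) w=3 -- no cycle. Running total: 7
Skip edge (3,5) w=3 -- would create cycle
Add edge (3,4) w=5 -- no cycle. Running total: 12
Add edge (1,6) w=6 -- no cycle. Running total: 18

MST edges: (1,5,w=2), (2,3,w=2), (1,3,w=3), (3,4,w=5), (1,6,w=6)
Total MST weight: 2 + 2 + 3 + 5 + 6 = 18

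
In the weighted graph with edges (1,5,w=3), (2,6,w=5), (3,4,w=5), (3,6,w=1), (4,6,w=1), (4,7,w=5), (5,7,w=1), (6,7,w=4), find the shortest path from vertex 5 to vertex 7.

Step 1: Build adjacency list with weights:
  1: 5(w=3)
  2: 6(w=5)
  3: 4(w=5), 6(w=1)
  4: 3(w=5), 6(w=1), 7(w=5)
  5: 1(w=3), 7(w=1)
  6: 2(w=5), 3(w=1), 4(w=1), 7(w=4)
  7: 4(w=5), 5(w=1), 6(w=4)

Step 2: Apply Dijkstra's algorithm from vertex 5:
  Visit vertex 5 (distance=0)
    Update dist[1] = 3
    Update dist[7] = 1
  Visit vertex 7 (distance=1)
    Update dist[4] = 6
    Update dist[6] = 5

Step 3: Shortest path: 5 -> 7
Total weight: 1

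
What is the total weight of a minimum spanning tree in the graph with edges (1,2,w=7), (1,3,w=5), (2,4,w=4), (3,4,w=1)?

Apply Kruskal's algorithm (sort edges by weight, add if no cycle):

Sorted edges by weight:
  (3,4) w=1
  (2,4) w=4
  (1,3) w=5
  (1,2) w=7

Add edge (3,4) w=1 -- no cycle. Running total: 1
Add edge (2,4) w=4 -- no cycle. Running total: 5
Add edge (1,3) w=5 -- no cycle. Running total: 10

MST edges: (3,4,w=1), (2,4,w=4), (1,3,w=5)
Total MST weight: 1 + 4 + 5 = 10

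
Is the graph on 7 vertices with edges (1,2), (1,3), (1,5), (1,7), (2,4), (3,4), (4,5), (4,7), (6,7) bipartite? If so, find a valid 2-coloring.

Step 1: Attempt 2-coloring using BFS:
  Start at vertex 1, assign color 0
  Color vertex 2 with color 1 (neighbor of 1)
  Color vertex 3 with color 1 (neighbor of 1)
  Color vertex 5 with color 1 (neighbor of 1)
  Color vertex 7 with color 1 (neighbor of 1)
  Color vertex 4 with color 0 (neighbor of 2)
  Color vertex 6 with color 0 (neighbor of 7)

Step 2: 2-coloring succeeded. No conflicts found.
  Set A (color 0): {1, 4, 6}
  Set B (color 1): {2, 3, 5, 7}

The graph is bipartite with partition {1, 4, 6}, {2, 3, 5, 7}.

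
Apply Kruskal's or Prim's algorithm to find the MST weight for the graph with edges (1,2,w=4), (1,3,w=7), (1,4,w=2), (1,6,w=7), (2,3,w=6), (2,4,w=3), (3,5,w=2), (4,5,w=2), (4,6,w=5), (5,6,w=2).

Apply Kruskal's algorithm (sort edges by weight, add if no cycle):

Sorted edges by weight:
  (1,4) w=2
  (3,5) w=2
  (4,5) w=2
  (5,6) w=2
  (2,4) w=3
  (1,2) w=4
  (4,6) w=5
  (2,3) w=6
  (1,6) w=7
  (1,3) w=7

Add edge (1,4) w=2 -- no cycle. Running total: 2
Add edge (3,5) w=2 -- no cycle. Running total: 4
Add edge (4,5) w=2 -- no cycle. Running total: 6
Add edge (5,6) w=2 -- no cycle. Running total: 8
Add edge (2,4) w=3 -- no cycle. Running total: 11

MST edges: (1,4,w=2), (3,5,w=2), (4,5,w=2), (5,6,w=2), (2,4,w=3)
Total MST weight: 2 + 2 + 2 + 2 + 3 = 11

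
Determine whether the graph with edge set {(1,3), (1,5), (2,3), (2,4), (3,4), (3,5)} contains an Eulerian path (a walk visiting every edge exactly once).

Step 1: Find the degree of each vertex:
  deg(1) = 2
  deg(2) = 2
  deg(3) = 4
  deg(4) = 2
  deg(5) = 2

Step 2: Count vertices with odd degree:
  All vertices have even degree (0 odd-degree vertices)

Step 3: Apply Euler's theorem:
  - Eulerian circuit exists iff graph is connected and all vertices have even degree
  - Eulerian path exists iff graph is connected and has 0 or 2 odd-degree vertices

Graph is connected with 0 odd-degree vertices.
Both Eulerian circuit and Eulerian path exist.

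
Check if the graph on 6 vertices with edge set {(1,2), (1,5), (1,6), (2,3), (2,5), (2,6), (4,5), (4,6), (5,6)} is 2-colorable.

Step 1: Attempt 2-coloring using BFS:
  Start at vertex 1, assign color 0
  Color vertex 2 with color 1 (neighbor of 1)
  Color vertex 5 with color 1 (neighbor of 1)
  Color vertex 6 with color 1 (neighbor of 1)
  Color vertex 3 with color 0 (neighbor of 2)

Step 2: Conflict found! Vertices 2 and 5 are adjacent but have the same color.
This means the graph contains an odd cycle.

The graph is NOT bipartite.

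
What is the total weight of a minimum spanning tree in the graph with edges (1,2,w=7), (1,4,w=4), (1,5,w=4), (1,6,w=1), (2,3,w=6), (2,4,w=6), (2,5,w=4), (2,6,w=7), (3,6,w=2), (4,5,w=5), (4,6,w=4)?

Apply Kruskal's algorithm (sort edges by weight, add if no cycle):

Sorted edges by weight:
  (1,6) w=1
  (3,6) w=2
  (1,4) w=4
  (1,5) w=4
  (2,5) w=4
  (4,6) w=4
  (4,5) w=5
  (2,3) w=6
  (2,4) w=6
  (1,2) w=7
  (2,6) w=7

Add edge (1,6) w=1 -- no cycle. Running total: 1
Add edge (3,6) w=2 -- no cycle. Running total: 3
Add edge (1,4) w=4 -- no cycle. Running total: 7
Add edge (1,5) w=4 -- no cycle. Running total: 11
Add edge (2,5) w=4 -- no cycle. Running total: 15

MST edges: (1,6,w=1), (3,6,w=2), (1,4,w=4), (1,5,w=4), (2,5,w=4)
Total MST weight: 1 + 2 + 4 + 4 + 4 = 15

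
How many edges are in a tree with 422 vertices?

A tree on n vertices always has exactly n - 1 edges.
For n = 422: edges = 422 - 1 = 421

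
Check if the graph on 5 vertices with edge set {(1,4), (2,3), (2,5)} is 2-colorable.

Step 1: Attempt 2-coloring using BFS:
  Start at vertex 1, assign color 0
  Color vertex 4 with color 1 (neighbor of 1)
  Start new component at vertex 2, assign color 0
  Color vertex 3 with color 1 (neighbor of 2)
  Color vertex 5 with color 1 (neighbor of 2)

Step 2: 2-coloring succeeded. No conflicts found.
  Set A (color 0): {1, 2}
  Set B (color 1): {3, 4, 5}

The graph is bipartite with partition {1, 2}, {3, 4, 5}.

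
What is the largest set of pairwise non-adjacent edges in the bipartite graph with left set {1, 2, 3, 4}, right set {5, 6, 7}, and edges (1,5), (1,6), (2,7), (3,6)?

Step 1: List the neighbors of each left vertex:
  1: 5, 6
  2: 7
  3: 6
  4: (none)

Step 2: Greedily match left vertices, then look for augmenting paths:
  Match 1 -- 5
  Match 2 -- 7
  Match 3 -- 6
  No augmenting path remains.

Step 3: Verify this is maximum:
  Matching size 3 = min(|L|, |R|) = min(4, 3), which is an upper bound, so this matching is maximum.

Maximum matching: {(1,5), (2,7), (3,6)}
Size: 3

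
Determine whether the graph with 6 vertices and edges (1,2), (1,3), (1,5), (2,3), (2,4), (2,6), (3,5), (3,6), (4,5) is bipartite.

Step 1: Attempt 2-coloring using BFS:
  Start at vertex 1, assign color 0
  Color vertex 2 with color 1 (neighbor of 1)
  Color vertex 3 with color 1 (neighbor of 1)
  Color vertex 5 with color 1 (neighbor of 1)

Step 2: Conflict found! Vertices 2 and 3 are adjacent but have the same color.
This means the graph contains an odd cycle.

The graph is NOT bipartite.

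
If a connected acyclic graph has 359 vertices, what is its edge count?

A tree on n vertices always has exactly n - 1 edges.
For n = 359: edges = 359 - 1 = 358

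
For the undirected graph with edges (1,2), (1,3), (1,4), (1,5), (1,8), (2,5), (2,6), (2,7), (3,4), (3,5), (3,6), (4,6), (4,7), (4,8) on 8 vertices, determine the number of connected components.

Step 1: Build adjacency list from edges:
  1: 2, 3, 4, 5, 8
  2: 1, 5, 6, 7
  3: 1, 4, 5, 6
  4: 1, 3, 6, 7, 8
  5: 1, 2, 3
  6: 2, 3, 4
  7: 2, 4
  8: 1, 4

Step 2: Run BFS/DFS from vertex 1:
  Visited: {1, 2, 3, 4, 5, 8, 6, 7}
  Reached 8 of 8 vertices

Step 3: All 8 vertices reached from vertex 1, so the graph is connected.
Number of connected components: 1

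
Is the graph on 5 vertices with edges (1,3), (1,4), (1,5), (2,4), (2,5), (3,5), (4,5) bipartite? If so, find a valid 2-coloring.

Step 1: Attempt 2-coloring using BFS:
  Start at vertex 1, assign color 0
  Color vertex 3 with color 1 (neighbor of 1)
  Color vertex 4 with color 1 (neighbor of 1)
  Color vertex 5 with color 1 (neighbor of 1)

Step 2: Conflict found! Vertices 3 and 5 are adjacent but have the same color.
This means the graph contains an odd cycle.

The graph is NOT bipartite.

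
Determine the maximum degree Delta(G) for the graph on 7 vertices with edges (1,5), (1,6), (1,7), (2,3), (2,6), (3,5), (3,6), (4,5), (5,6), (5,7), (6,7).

Step 1: Count edges incident to each vertex:
  deg(1) = 3 (neighbors: 5, 6, 7)
  deg(2) = 2 (neighbors: 3, 6)
  deg(3) = 3 (neighbors: 2, 5, 6)
  deg(4) = 1 (neighbors: 5)
  deg(5) = 5 (neighbors: 1, 3, 4, 6, 7)
  deg(6) = 5 (neighbors: 1, 2, 3, 5, 7)
  deg(7) = 3 (neighbors: 1, 5, 6)

Step 2: Find maximum:
  max(3, 2, 3, 1, 5, 5, 3) = 5 (vertex 5)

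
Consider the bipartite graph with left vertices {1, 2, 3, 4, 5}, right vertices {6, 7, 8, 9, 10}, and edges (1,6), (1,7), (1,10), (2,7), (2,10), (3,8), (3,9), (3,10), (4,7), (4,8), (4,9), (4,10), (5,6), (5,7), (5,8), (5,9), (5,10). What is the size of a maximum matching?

Step 1: List the neighbors of each left vertex:
  1: 6, 7, 10
  2: 7, 10
  3: 8, 9, 10
  4: 7, 8, 9, 10
  5: 6, 7, 8, 9, 10

Step 2: Greedily match left vertices, then look for augmenting paths:
  Match 1 -- 6
  Match 2 -- 7
  Match 3 -- 8
  Match 4 -- 9
  Match 5 -- 10
  No augmenting path remains.

Step 3: Verify this is maximum:
  Matching size 5 = min(|L|, |R|) = min(5, 5), which is an upper bound, so this matching is maximum.

Maximum matching: {(1,6), (2,7), (3,8), (4,9), (5,10)}
Size: 5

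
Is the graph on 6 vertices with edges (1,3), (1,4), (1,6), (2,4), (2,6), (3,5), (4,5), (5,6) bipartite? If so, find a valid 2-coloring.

Step 1: Attempt 2-coloring using BFS:
  Start at vertex 1, assign color 0
  Color vertex 3 with color 1 (neighbor of 1)
  Color vertex 4 with color 1 (neighbor of 1)
  Color vertex 6 with color 1 (neighbor of 1)
  Color vertex 5 with color 0 (neighbor of 3)
  Color vertex 2 with color 0 (neighbor of 4)

Step 2: 2-coloring succeeded. No conflicts found.
  Set A (color 0): {1, 2, 5}
  Set B (color 1): {3, 4, 6}

The graph is bipartite with partition {1, 2, 5}, {3, 4, 6}.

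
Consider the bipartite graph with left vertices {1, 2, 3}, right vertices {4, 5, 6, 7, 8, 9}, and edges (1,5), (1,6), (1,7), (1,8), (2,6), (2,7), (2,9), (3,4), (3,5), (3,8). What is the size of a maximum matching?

Step 1: List the neighbors of each left vertex:
  1: 5, 6, 7, 8
  2: 6, 7, 9
  3: 4, 5, 8

Step 2: Greedily match left vertices, then look for augmenting paths:
  Match 1 -- 5
  Match 2 -- 6
  Match 3 -- 4
  No augmenting path remains.

Step 3: Verify this is maximum:
  Matching size 3 = min(|L|, |R|) = min(3, 6), which is an upper bound, so this matching is maximum.

Maximum matching: {(1,5), (2,6), (3,4)}
Size: 3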